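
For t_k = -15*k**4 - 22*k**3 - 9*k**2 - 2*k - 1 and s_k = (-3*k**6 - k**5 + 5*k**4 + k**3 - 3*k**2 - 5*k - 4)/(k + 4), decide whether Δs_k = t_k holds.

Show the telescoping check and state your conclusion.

Invalid: residual 12*k*(3*k**4 + 21*k**3 + 25*k**2 + 9*k + 2)/(k**2 + 9*k + 20) ≠ 0.

s_(k+1) = (-3*k**6 - 19*k**5 - 45*k**4 - 49*k**3 - 25*k**2 - 11*k - 10)/(k + 5)
s_(k+1) − s_k = (-15*k**6 - 121*k**5 - 255*k**4 - 223*k**3 - 91*k**2 - 25*k - 20)/(k**2 + 9*k + 20)
(s_(k+1) − s_k) − t_k = 12*k*(3*k**4 + 21*k**3 + 25*k**2 + 9*k + 2)/(k**2 + 9*k + 20)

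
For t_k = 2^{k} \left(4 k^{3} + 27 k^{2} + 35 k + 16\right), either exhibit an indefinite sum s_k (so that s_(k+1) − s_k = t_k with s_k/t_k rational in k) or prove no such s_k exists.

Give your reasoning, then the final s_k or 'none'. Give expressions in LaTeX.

s_k = 2^{k} \left(4 k^{3} + 3 k^{2} - k + 4\right)

t_(k+1)/t_k = 2*(4*k**3 + 39*k**2 + 101*k + 82)/(4*k**3 + 27*k**2 + 35*k + 16).
Normal form (A,B,C) = (2, 1, k**3 + 27*k**2/4 + 35*k/4 + 4).
f must satisfy (2)·f(k+1) − (1)·f(k) = k**3 + 27*k**2/4 + 35*k/4 + 4.
deg f ≤ 3 (via 0,0,3).
Match coefficients ⇒ f(k) = (4*k**3 + 3*k**2 - k + 4)/4.
So s_k = (B(k−1)f/C)·t_k = ((4*k**3 + 3*k**2 - k + 4)/(4*k**3 + 27*k**2 + 35*k + 16))·t_k = 2**k*(4*k**3 + 3*k**2 - k + 4).
Verify: 2**k*(4*k**3 + 27*k**2 + 35*k + 16) matches t_k.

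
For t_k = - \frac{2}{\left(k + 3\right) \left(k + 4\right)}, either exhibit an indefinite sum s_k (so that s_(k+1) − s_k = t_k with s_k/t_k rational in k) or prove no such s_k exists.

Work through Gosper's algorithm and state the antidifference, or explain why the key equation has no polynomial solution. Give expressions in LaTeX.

s_k = - \frac{2 k}{3 k + 9}

The ratio is (k + 3)/(k + 5).
So A=k + 3 and B=k + 5, with C=1.
Set up (k + 3)·f(k+1) − (k + 4)·f(k) − (1) = 0.
d = 1 from the (1,1,0) case.
Coefficient equations give f(k) = k/3.
Certificate R = B(k−1)f/C = k*(k + 4)/3 gives s_k = -2*k/(3*k + 9).
Δs = -2/(k**2 + 7*k + 12), as required.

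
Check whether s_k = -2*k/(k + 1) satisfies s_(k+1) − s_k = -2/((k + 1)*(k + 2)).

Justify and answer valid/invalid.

Valid — Δs_k = t_k.

s_(k+1) = 2*(-k - 1)/(k + 2)
s_(k+1) − s_k = -2/(k**2 + 3*k + 2)
(s_(k+1) − s_k) − t_k = 0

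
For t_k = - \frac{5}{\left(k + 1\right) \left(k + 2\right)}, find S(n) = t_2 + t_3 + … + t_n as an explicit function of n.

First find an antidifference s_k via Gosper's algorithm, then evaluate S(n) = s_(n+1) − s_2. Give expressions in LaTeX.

Step 1: r(k) = (k + 1)/(k + 3).
So A=k + 1 and B=k + 3, with C=1.
Need (k + 1)·f(k+1) − (k + 2)·f(k) = 1.
d = 1 from the (1,1,0) case.
Solving with deg f ≤ 1: f(k) = k.
Certificate R = B(k−1)f/C = k*(k + 2) gives s_k = -5*k/(k + 1).
Δs = -5/(k**2 + 3*k + 2), as required.
Telescope: S(n) = s_(n+1) − s_(2) = 5*(-n - 1)/(n + 2) − (-10/3) = 5*(1 - n)/(3*(n + 2)).

S(n) = \frac{5 \left(1 - n\right)}{3 \left(n + 2\right)}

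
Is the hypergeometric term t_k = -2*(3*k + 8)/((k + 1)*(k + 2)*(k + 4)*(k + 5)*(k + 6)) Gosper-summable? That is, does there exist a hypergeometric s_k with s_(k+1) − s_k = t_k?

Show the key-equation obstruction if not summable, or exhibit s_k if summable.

Yes. s_k = k*(-k**2 - 10*k - 29)/(10*(k**3 + 10*k**2 + 29*k + 20)).

Step 1: r(k) = (k + 1)*(k + 4)*(3*k + 11)/((k + 3)*(k + 7)*(3*k + 8)).
Normal form (A,B,C) = (k + 1, k + 7, k**2 + 17*k/3 + 8).
f must satisfy (k + 1)·f(k+1) − (k + 6)·f(k) = k**2 + 17*k/3 + 8.
d = 5 from the (1,1,2) case.
Coefficient equations give f(k) = k*(k + 2)*(k + 3)*(k**2 + 10*k + 29)/60.
R(k) = B(k−1)·f(k)/C(k) = k*(k + 2)*(k + 6)*(k**2 + 10*k + 29)/(20*(3*k + 8)); s_k = R·t_k = k*(-k**2 - 10*k - 29)/(10*(k**3 + 10*k**2 + 29*k + 20)).
Δs = 2*(-3*k - 8)/(k**5 + 18*k**4 + 121*k**3 + 372*k**2 + 508*k + 240), as required.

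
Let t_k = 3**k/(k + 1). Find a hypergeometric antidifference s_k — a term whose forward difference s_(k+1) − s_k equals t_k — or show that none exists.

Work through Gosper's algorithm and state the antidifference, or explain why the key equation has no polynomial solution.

t_(k+1)/t_k = 3*(k + 1)/(k + 2).
A = 3*k + 3, B = k + 2, C = 1.
Need (3*k + 3)·f(k+1) − (k + 1)·f(k) = 1.
Degrees (1,1,0) ⇒ d ≤ -1.
Bound -1 < 0, so the key equation has no polynomial solution.

not Gosper-summable; s_k does not exist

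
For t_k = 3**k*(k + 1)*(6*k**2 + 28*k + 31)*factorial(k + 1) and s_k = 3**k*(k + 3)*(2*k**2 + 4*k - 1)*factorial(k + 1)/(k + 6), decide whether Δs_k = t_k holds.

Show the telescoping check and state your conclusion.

s_(k+1) = 3**(k + 1)*(k + 4)*(2*k**2 + 8*k + 5)*factorial(k + 2)/(k + 7)
s_(k+1) − s_k = 3**k*(6*k**5 + 94*k**4 + 543*k**3 + 1443*k**2 + 1738*k + 741)*factorial(k + 1)/((k + 6)*(k + 7))
(s_(k+1) − s_k) − t_k = -3**(k + 1)*(6*k**4 + 70*k**3 + 261*k**2 + 381*k + 187)*factorial(k + 1)/((k + 6)*(k + 7))

Invalid: residual -3**(k + 1)*(6*k**4 + 70*k**3 + 261*k**2 + 381*k + 187)*factorial(k + 1)/((k + 6)*(k + 7)) ≠ 0.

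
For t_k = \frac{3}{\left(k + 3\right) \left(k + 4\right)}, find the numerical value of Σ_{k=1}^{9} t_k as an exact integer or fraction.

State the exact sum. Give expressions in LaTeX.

Σ = 27/52

The ratio is (k + 3)/(k + 5).
Gosper form: A/B · C(k+1)/C(k) with A=k + 3, B=k + 5, C=1.
Solve (k + 3)·f(k+1) − (k + 4)·f(k) = 1.
Degrees (1,1,0) ⇒ d ≤ 1.
Coefficient equations give f(k) = k/3.
Get s_k = R·t_k = k/(k + 3) with R(k) = B(k−1)f(k)/C(k) = k*(k + 4)/3.
Check: Δs_k = 3/(k**2 + 7*k + 12). ✓
Sum = s_(10) − s_(1); s_(10) = 10/13, s_(1) = 1/4 ⇒ 27/52.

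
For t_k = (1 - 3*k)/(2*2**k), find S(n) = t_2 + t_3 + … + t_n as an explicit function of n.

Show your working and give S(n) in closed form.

Step 1: r(k) = (3*k + 2)/(2*(3*k - 1)).
A = 1/2, B = 1, C = k - 1/3.
Solve (1/2)·f(k+1) − (1)·f(k) = k - 1/3.
deg f ≤ 1 (via 0,0,1).
A polynomial solution: f(k) = -2*(3*k + 2)/3.
Certificate R = B(k−1)f/C = -2*(3*k + 2)/(3*k - 1) gives s_k = (3*k + 2)/2**k.
Verify: (1 - 3*k)/(2*2**k) matches t_k.
s_(n+1) = 2**(-n - 1)*(3*n + 5) and s_(2) = 2, so S(n) = 2**(-n - 1)*(-2**(n + 2) + 3*n + 5).

S(n) = 2**(-n - 1)*(-2**(n + 2) + 3*n + 5)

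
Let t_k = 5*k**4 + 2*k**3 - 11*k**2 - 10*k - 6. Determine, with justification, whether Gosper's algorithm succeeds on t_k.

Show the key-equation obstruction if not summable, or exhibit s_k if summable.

Step 1: r(k) = (5*k**4 + 22*k**3 + 25*k**2 - 6*k - 20)/(5*k**4 + 2*k**3 - 11*k**2 - 10*k - 6).
So A=1 and B=1, with C=k**4 + 2*k**3/5 - 11*k**2/5 - 2*k - 6/5.
Solve (1)·f(k+1) − (1)·f(k) = k**4 + 2*k**3/5 - 11*k**2/5 - 2*k - 6/5.
Bound: deg f ≤ 5.
Solving with deg f ≤ 5: f(k) = k*(k - 3)*(k**3 + k**2 + 1)/5.
Certificate R = B(k−1)f/C = k*(k - 3)*(k**3 + k**2 + 1)/(5*k**4 + 2*k**3 - 11*k**2 - 10*k - 6) gives s_k = k*(k**4 - 2*k**3 - 3*k**2 + k - 3).
Δs = 5*k**4 + 2*k**3 - 11*k**2 - 10*k - 6, as required.

Yes. s_k = k*(k**4 - 2*k**3 - 3*k**2 + k - 3).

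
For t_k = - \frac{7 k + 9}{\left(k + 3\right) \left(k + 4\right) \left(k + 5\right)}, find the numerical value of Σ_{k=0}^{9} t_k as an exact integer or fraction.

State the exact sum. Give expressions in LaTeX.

The ratio is (k + 3)*(7*k + 16)/((k + 6)*(7*k + 9)).
Normal form (A,B,C) = (k + 3, k + 6, k + 9/7).
f must satisfy (k + 3)·f(k+1) − (k + 5)·f(k) = k + 9/7.
Degrees (1,1,1) ⇒ d ≤ 2.
A polynomial solution: f(k) = k*(5*k + 7)/28.
Then R = B(k−1)f/C = k*(k + 5)*(5*k + 7)/(4*(7*k + 9)), so s_k = R(k)·t_k = k*(-5*k - 7)/(4*(k + 3)*(k + 4)).
Verify: (-7*k - 9)/(k**3 + 12*k**2 + 47*k + 60) matches t_k.
Σ_(k=0)^(9) t_k = s_(10) − s_(0) = -285/364 − (0) = -285/364.

Σ = -285/364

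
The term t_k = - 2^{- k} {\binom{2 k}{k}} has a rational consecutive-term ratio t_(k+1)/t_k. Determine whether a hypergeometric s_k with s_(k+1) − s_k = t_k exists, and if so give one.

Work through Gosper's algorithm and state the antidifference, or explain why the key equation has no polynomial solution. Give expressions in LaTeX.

none (Gosper's algorithm certifies no s_k)

The ratio is (2*k + 1)/(k + 1).
A = 2*k + 1, B = k + 1, C = 1.
Need (2*k + 1)·f(k+1) − (k)·f(k) = 1.
Bound: deg f ≤ -1.
Negative degree bound (-1): no f exists, t_k not Gosper-summable.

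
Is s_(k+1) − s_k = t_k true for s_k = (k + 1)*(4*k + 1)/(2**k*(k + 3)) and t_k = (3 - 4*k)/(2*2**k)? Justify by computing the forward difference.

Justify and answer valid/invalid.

Invalid: residual (4*k**2 + 17*k - 7)/(2**k*(k**2 + 7*k + 12)) ≠ 0.

s_(k+1) = (k + 2)*(4*k + 5)/(2*2**k*(k + 4))
s_(k+1) − s_k = (-4*k**3 - 17*k**2 + 7*k + 22)/(2*2**k*(k**2 + 7*k + 12))
(s_(k+1) − s_k) − t_k = (4*k**2 + 17*k - 7)/(2**k*(k**2 + 7*k + 12))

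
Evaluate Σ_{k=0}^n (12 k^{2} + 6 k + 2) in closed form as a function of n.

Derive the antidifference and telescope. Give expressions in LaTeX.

Ratio r(k) = (6*k**2 + 15*k + 10)/(6*k**2 + 3*k + 1).
So A=1 and B=1, with C=k**2 + k/2 + 1/6.
f must satisfy (1)·f(k+1) − (1)·f(k) = k**2 + k/2 + 1/6.
Bound: deg f ≤ 3.
Solving with deg f ≤ 3: f(k) = k*(4*k**2 - 3*k + 1)/12.
R(k) = B(k−1)·f(k)/C(k) = k*(4*k**2 - 3*k + 1)/(2*(6*k**2 + 3*k + 1)); s_k = R·t_k = k*(4*k**2 - 3*k + 1).
Check: Δs_k = 12*k**2 + 6*k + 2. ✓
Telescope: S(n) = s_(n+1) − s_(0) = 4*n**3 + 9*n**2 + 7*n + 2 − (0) = 4*n**3 + 9*n**2 + 7*n + 2.

S(n) = 4 n^{3} + 9 n^{2} + 7 n + 2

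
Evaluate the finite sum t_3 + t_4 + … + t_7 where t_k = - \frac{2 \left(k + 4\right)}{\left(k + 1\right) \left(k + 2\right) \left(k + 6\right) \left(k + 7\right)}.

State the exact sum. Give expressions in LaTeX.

Σ = -5/252

The ratio is (k + 1)*(k + 5)*(k + 6)/((k + 3)*(k + 4)*(k + 8)).
Normal form (A,B,C) = (k + 1, k + 8, k**4 + 16*k**3 + 95*k**2 + 248*k + 240).
Key eq: (k + 1)·f(k+1) = (k + 7)·f(k) + (k**4 + 16*k**3 + 95*k**2 + 248*k + 240).
deg f ≤ 6 (via 1,1,4).
Solve for f: f(k) = k*(k + 2)*(k + 3)*(k + 4)*(k + 5)*(k + 7)/12 (degree 6 ≤ 6).
So s_k = (B(k−1)f/C)·t_k = (k*(k + 2)*(k + 7)**2/(12*(k + 4)))·t_k = k*(-k - 7)/(6*(k**2 + 7*k + 6)).
s_(k+1) − s_k = 2*(-k - 4)/(k**4 + 16*k**3 + 83*k**2 + 152*k + 84) = t_k.
Sum = s_(8) − s_(3); s_(8) = -10/63, s_(3) = -5/36 ⇒ -5/252.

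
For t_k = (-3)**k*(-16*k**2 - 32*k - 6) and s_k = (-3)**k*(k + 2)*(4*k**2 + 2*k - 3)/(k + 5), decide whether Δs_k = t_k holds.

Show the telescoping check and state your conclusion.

Invalid: residual 3*(-3)**k*(16*k**3 + 116*k**2 + 168*k + 27)/(k**2 + 11*k + 30) ≠ 0.

s_(k+1) = (-3)**(k + 1)*(k + 3)*(2*k + 4*(k + 1)**2 - 1)/(k + 6)
s_(k+1) − s_k = (-3)**k*(-16*k**4 - 160*k**3 - 490*k**2 - 522*k - 99)/(k**2 + 11*k + 30)
(s_(k+1) − s_k) − t_k = 3*(-3)**k*(16*k**3 + 116*k**2 + 168*k + 27)/(k**2 + 11*k + 30)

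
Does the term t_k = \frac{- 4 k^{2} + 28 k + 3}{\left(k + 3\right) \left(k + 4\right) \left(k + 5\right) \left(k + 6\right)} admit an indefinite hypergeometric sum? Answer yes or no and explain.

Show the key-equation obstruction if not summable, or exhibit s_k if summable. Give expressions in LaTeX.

Yes. s_k = \frac{k \left(- k^{2} + 68 k - 47\right)}{20 \left(k + 3\right) \left(k + 4\right) \left(k + 5\right)}.

r(k) = (4*k**3 - 8*k**2 - 87*k - 81)/(4*k**3 - 199*k - 21) after simplifying.
A = k + 3, B = k + 7, C = k**2 - 7*k - 3/4.
Key eq: (k + 3)·f(k+1) = (k + 6)·f(k) + (k**2 - 7*k - 3/4).
deg f ≤ 3 (via 1,1,2).
Solving with deg f ≤ 3: f(k) = k*(k**2 - 68*k + 47)/80.
Get s_k = R·t_k = k*(-k**2 + 68*k - 47)/(20*(k + 3)*(k + 4)*(k + 5)) with R(k) = B(k−1)f(k)/C(k) = k*(k + 6)*(k**2 - 68*k + 47)/(20*(4*k**2 - 28*k - 3)).
Verify: (-4*k**2 + 28*k + 3)/(k**4 + 18*k**3 + 119*k**2 + 342*k + 360) matches t_k.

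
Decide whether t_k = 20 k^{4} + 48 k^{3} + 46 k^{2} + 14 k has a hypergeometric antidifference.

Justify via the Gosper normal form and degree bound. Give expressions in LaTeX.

Ratio r(k) = (10*k**4 + 64*k**3 + 155*k**2 + 165*k + 64)/(k*(10*k**3 + 24*k**2 + 23*k + 7)).
A = 1, B = 1, C = k**4 + 12*k**3/5 + 23*k**2/10 + 7*k/10.
Need (1)·f(k+1) − (1)·f(k) = k**4 + 12*k**3/5 + 23*k**2/10 + 7*k/10.
Degrees (0,0,4) ⇒ d ≤ 5.
A polynomial solution: f(k) = k**2*(k - 1)*(2*k**2 + 3*k + 2)/10.
R(k) = B(k−1)·f(k)/C(k) = k*(k - 1)*(2*k**2 + 3*k + 2)/(10*k**3 + 24*k**2 + 23*k + 7); s_k = R·t_k = 2*k**2*(2*k**3 + k**2 - k - 2).
Δs = 2*k*(10*k**3 + 24*k**2 + 23*k + 7), as required.

Yes. s_k = 2 k^{2} \left(2 k^{3} + k^{2} - k - 2\right).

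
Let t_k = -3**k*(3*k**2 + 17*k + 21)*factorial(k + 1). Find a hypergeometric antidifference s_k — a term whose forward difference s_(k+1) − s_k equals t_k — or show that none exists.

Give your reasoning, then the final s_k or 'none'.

s_k = -3**k*(k + 3)*factorial(k + 1)

Step 1: r(k) = 3*(3*k**3 + 29*k**2 + 87*k + 82)/(3*k**2 + 17*k + 21).
Normal form (A,B,C) = (3*k + 6, 1, k**2 + 17*k/3 + 7).
Key eq: (3*k + 6)·f(k+1) = (1)·f(k) + (k**2 + 17*k/3 + 7).
Degrees (1,0,2) ⇒ d ≤ 1.
Match coefficients ⇒ f(k) = (k + 3)/3.
So s_k = (B(k−1)f/C)·t_k = ((k + 3)/(3*k**2 + 17*k + 21))·t_k = -3**k*(k + 3)*factorial(k + 1).
s_(k+1) − s_k = -3**k*(3*k**2 + 17*k + 21)*factorial(k + 1) = t_k.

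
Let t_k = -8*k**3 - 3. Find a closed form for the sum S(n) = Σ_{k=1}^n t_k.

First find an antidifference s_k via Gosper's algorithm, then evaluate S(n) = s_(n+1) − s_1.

r(k) = (8*(k + 1)**3 + 3)/(8*k**3 + 3) after simplifying.
Take A(k)=1, B(k)=1, C(k)=k**3 + 3/8.
Key eq: (1)·f(k+1) = (1)·f(k) + (k**3 + 3/8).
Degrees (0,0,3) ⇒ d ≤ 4.
A polynomial solution: f(k) = k*(2*k**3 - 4*k**2 + 2*k + 3)/8.
Certificate R = B(k−1)f/C = k*(2*k**3 - 4*k**2 + 2*k + 3)/(8*k**3 + 3) gives s_k = k*(-2*k**3 + 4*k**2 - 2*k - 3).
Verify: -8*k**3 - 3 matches t_k.
Telescope: S(n) = s_(n+1) − s_(1) = -2*n**4 - 4*n**3 - 2*n**2 - 3*n - 3 − (-3) = n*(-2*n**3 - 4*n**2 - 2*n - 3).

S(n) = n*(-2*n**3 - 4*n**2 - 2*n - 3)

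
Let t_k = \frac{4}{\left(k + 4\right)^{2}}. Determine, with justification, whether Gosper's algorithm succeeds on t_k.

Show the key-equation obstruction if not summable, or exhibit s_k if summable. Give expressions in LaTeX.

No — the linear system for f has no solution.

r(k) = (k + 4)**2/(k + 5)**2 after simplifying.
Normal form (A,B,C) = (k**2 + 8*k + 16, k**2 + 10*k + 25, 1).
Need (k**2 + 8*k + 16)·f(k+1) − (k**2 + 8*k + 16)·f(k) = 1.
Degrees (2,2,0) ⇒ d ≤ 0.
Generic f = c0 gives residual -1; -1 = 0 cannot hold, so t_k is not Gosper-summable.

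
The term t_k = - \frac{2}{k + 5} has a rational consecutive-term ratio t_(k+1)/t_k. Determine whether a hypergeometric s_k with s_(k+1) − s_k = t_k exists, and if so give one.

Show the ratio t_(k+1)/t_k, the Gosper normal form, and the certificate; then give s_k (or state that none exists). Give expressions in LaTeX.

none — t_k is not Gosper-summable

t_(k+1)/t_k = (k + 5)/(k + 6).
So A=k + 5 and B=k + 6, with C=1.
Need (k + 5)·f(k+1) − (k + 5)·f(k) = 1.
Degrees (1,1,0) ⇒ d ≤ 0.
f = c0 ⇒ A·f(k+1) − B(k−1)·f(k) − C = -1. The system {-1 = 0} is inconsistent; no antidifference.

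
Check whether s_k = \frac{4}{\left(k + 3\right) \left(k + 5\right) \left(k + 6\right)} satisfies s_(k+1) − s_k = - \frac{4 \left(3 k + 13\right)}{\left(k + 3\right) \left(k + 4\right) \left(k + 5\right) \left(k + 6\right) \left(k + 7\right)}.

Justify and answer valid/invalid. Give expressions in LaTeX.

s_(k+1) = 4/((k + 4)*(k + 6)*(k + 7))
s_(k+1) − s_k = 4*(-3*k - 13)/(k**5 + 25*k**4 + 245*k**3 + 1175*k**2 + 2754*k + 2520)
(s_(k+1) − s_k) − t_k = 0

valid (s_(k+1) − s_k reduces to t_k)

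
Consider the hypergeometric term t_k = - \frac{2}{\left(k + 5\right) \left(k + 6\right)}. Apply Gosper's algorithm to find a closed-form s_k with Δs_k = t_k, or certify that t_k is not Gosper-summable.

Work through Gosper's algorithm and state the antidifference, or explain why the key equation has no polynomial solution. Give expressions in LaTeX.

t_(k+1)/t_k = (k + 5)/(k + 7).
So A=k + 5 and B=k + 7, with C=1.
f must satisfy (k + 5)·f(k+1) − (k + 6)·f(k) = 1.
Degrees (1,1,0) ⇒ d ≤ 1.
Solve for f: f(k) = k/5 (degree 1 ≤ 1).
So s_k = (B(k−1)f/C)·t_k = (k*(k + 6)/5)·t_k = -2*k/(5*k + 25).
s_(k+1) − s_k = -2/(k**2 + 11*k + 30) = t_k.

s_k = - \frac{2 k}{5 k + 25}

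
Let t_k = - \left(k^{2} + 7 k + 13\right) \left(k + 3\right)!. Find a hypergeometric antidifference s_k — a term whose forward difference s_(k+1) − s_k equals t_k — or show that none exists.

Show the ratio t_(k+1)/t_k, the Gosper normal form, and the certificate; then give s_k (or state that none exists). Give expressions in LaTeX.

s_k = - \left(k + 3\right) \left(k + 3\right)!

Compute t_(k+1)/t_k: get (k + 4)*(7*k + (k + 1)**2 + 20)/(k**2 + 7*k + 13).
A = k + 4, B = 1, C = k**2 + 7*k + 13.
Set up (k + 4)·f(k+1) − (1)·f(k) − (k**2 + 7*k + 13) = 0.
deg f ≤ 1 (via 1,0,2).
Solving with deg f ≤ 1: f(k) = k + 3.
So s_k = (B(k−1)f/C)·t_k = ((k + 3)/(k**2 + 7*k + 13))·t_k = -(k + 3)*factorial(k + 3).
Δs = -(k**2 + 7*k + 13)*factorial(k + 3), as required.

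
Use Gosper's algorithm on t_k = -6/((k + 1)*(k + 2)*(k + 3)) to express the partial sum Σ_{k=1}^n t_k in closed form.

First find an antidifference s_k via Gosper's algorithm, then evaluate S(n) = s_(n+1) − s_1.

S(n) = n*(-n - 5)/(2*(n**2 + 5*n + 6))

t_(k+1)/t_k = (k + 1)/(k + 4).
A = k + 1, B = k + 4, C = 1.
Solve (k + 1)·f(k+1) − (k + 3)·f(k) = 1.
d = 2 from the (1,1,0) case.
Solve for f: f(k) = k*(k + 3)/4 (degree 2 ≤ 2).
So s_k = (B(k−1)f/C)·t_k = (k*(k + 3)**2/4)·t_k = 3*k*(-k - 3)/(2*(k + 1)*(k + 2)).
Verify: -6/(k**3 + 6*k**2 + 11*k + 6) matches t_k.
Evaluate: s_(n+1) = 3*(-n**2 - 5*n - 4)/(2*(n**2 + 5*n + 6)); subtract s_(1) = -1 ⇒ S(n) = n*(-n - 5)/(2*(n**2 + 5*n + 6)).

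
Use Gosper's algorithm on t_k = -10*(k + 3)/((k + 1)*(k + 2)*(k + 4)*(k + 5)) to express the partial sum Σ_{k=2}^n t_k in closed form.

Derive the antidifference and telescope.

Compute t_(k+1)/t_k: get (k + 1)*(k + 4)**2/((k + 3)**2*(k + 6)).
So A=k + 1 and B=k + 6, with C=k**2 + 6*k + 9.
f must satisfy (k + 1)·f(k+1) − (k + 5)·f(k) = k**2 + 6*k + 9.
Bound: deg f ≤ 4.
Solve for f: f(k) = k*(k + 2)*(k + 3)*(k + 5)/8 (degree 4 ≤ 4).
So s_k = (B(k−1)f/C)·t_k = (k*(k + 2)*(k + 5)**2/(8*(k + 3)))·t_k = 5*k*(-k - 5)/(4*(k**2 + 5*k + 4)).
Check: Δs_k = 10*(-k - 3)/(k**4 + 12*k**3 + 49*k**2 + 78*k + 40). ✓
Telescope: S(n) = s_(n+1) − s_(2) = 5*(-n**2 - 7*n - 6)/(4*(n**2 + 7*n + 10)) − (-35/36) = 5*(-n**2 - 7*n + 8)/(18*(n**2 + 7*n + 10)).

S(n) = 5*(-n**2 - 7*n + 8)/(18*(n**2 + 7*n + 10))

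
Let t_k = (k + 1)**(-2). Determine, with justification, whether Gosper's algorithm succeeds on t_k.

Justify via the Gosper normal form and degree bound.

Ratio r(k) = (k + 1)**2/(k + 2)**2.
Factor: A=k**2 + 2*k + 1; B=k**2 + 4*k + 4; C=1.
Solve (k**2 + 2*k + 1)·f(k+1) − (k**2 + 2*k + 1)·f(k) = 1.
Bound: deg f ≤ 0.
Generic f = c0 gives residual -1; -1 = 0 cannot hold, so t_k is not Gosper-summable.

No — t_k has no hypergeometric antidifference.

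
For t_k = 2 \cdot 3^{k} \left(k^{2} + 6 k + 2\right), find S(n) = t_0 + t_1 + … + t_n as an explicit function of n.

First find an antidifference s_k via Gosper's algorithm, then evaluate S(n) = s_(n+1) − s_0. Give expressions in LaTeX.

The ratio is 3*(k**2 + 8*k + 9)/(k**2 + 6*k + 2).
A = 3, B = 1, C = k**2 + 6*k + 2.
Need (3)·f(k+1) − (1)·f(k) = k**2 + 6*k + 2.
Degrees (0,0,2) ⇒ d ≤ 2.
Match coefficients ⇒ f(k) = (k - 1)*(k + 4)/2.
Certificate R = B(k−1)f/C = (k - 1)*(k + 4)/(2*(k**2 + 6*k + 2)) gives s_k = 3**k*(k**2 + 3*k - 4).
Check: Δs_k = 2*3**k*(k**2 + 6*k + 2). ✓
Evaluate: s_(n+1) = 3**(n + 1)*n*(n + 5); subtract s_(0) = -4 ⇒ S(n) = 3*3**n*n**2 + 15*3**n*n + 4.

S(n) = 3 \cdot 3^{n} n^{2} + 15 \cdot 3^{n} n + 4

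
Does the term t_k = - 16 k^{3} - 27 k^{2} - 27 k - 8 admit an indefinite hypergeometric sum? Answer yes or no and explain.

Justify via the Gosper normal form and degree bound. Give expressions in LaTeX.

Yes. s_k = k \left(- 4 k^{3} - k^{2} - 4 k + 1\right).

r(k) = (16*k**3 + 75*k**2 + 129*k + 78)/(16*k**3 + 27*k**2 + 27*k + 8) after simplifying.
Normal form (A,B,C) = (1, 1, k**3 + 27*k**2/16 + 27*k/16 + 1/2).
Solve (1)·f(k+1) − (1)·f(k) = k**3 + 27*k**2/16 + 27*k/16 + 1/2.
From deg A=0, deg B=0, deg C=3: d=4.
Solve for f: f(k) = k*(4*k**3 + k**2 + 4*k - 1)/16 (degree 4 ≤ 4).
Get s_k = R·t_k = k*(-4*k**3 - k**2 - 4*k + 1) with R(k) = B(k−1)f(k)/C(k) = k*(4*k**3 + k**2 + 4*k - 1)/(16*k**3 + 27*k**2 + 27*k + 8).
Check: Δs_k = -16*k**3 - 27*k**2 - 27*k - 8. ✓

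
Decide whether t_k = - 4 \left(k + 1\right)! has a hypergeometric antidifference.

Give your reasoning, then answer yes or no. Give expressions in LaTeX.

Compute t_(k+1)/t_k: get k + 2.
A = k + 2, B = 1, C = 1.
Key eq: (k + 2)·f(k+1) = (1)·f(k) + (1).
From deg A=1, deg B=0, deg C=0: d=-1.
Bound -1 < 0, so the key equation has no polynomial solution.

No — t_k has no hypergeometric antidifference.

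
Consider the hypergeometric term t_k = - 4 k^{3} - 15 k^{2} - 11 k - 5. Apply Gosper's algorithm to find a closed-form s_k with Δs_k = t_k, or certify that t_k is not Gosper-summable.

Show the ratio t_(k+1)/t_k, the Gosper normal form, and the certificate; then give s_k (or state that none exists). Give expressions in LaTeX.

Ratio r(k) = (4*k**3 + 27*k**2 + 53*k + 35)/(4*k**3 + 15*k**2 + 11*k + 5).
A = 1, B = 1, C = k**3 + 15*k**2/4 + 11*k/4 + 5/4.
Solve (1)·f(k+1) − (1)·f(k) = k**3 + 15*k**2/4 + 11*k/4 + 5/4.
From deg A=0, deg B=0, deg C=3: d=4.
Solve for f: f(k) = k*(k**3 + 3*k**2 - k + 2)/4 (degree 4 ≤ 4).
Get s_k = R·t_k = k*(-k**3 - 3*k**2 + k - 2) with R(k) = B(k−1)f(k)/C(k) = k*(k**3 + 3*k**2 - k + 2)/(4*k**3 + 15*k**2 + 11*k + 5).
Check: Δs_k = -4*k**3 - 15*k**2 - 11*k - 5. ✓

s_k = k \left(- k^{3} - 3 k^{2} + k - 2\right)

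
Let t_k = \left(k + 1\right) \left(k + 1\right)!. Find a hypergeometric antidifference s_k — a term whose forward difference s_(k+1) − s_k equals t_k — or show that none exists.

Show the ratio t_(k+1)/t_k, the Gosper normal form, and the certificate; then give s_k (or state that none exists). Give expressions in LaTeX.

s_k = \left(k + 1\right)!

t_(k+1)/t_k = (k + 2)**2/(k + 1).
Take A(k)=k + 2, B(k)=1, C(k)=k + 1.
Solve (k + 2)·f(k+1) − (1)·f(k) = k + 1.
Degrees (1,0,1) ⇒ d ≤ 0.
Solve for f: f(k) = 1 (degree 0 ≤ 0).
R(k) = B(k−1)·f(k)/C(k) = 1/(k + 1); s_k = R·t_k = factorial(k + 1).
Verify: (k + 1)*factorial(k + 1) matches t_k.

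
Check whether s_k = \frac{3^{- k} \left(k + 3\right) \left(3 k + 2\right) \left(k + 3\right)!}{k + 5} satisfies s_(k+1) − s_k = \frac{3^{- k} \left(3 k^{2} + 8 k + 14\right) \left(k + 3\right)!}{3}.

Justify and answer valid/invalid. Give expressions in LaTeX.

Invalid: residual - \frac{2 \cdot 3^{- k} \left(3 k^{3} + 23 k^{2} + 45 k + 64\right) \left(k + 3\right)!}{3 \left(k + 5\right) \left(k + 6\right)} ≠ 0.

s_(k+1) = (k + 4)*(3*k + 5)*factorial(k + 4)/(3*3**k*(k + 6))
s_(k+1) − s_k = (3*k**4 + 35*k**3 + 146*k**2 + 304*k + 292)*factorial(k + 3)/(3*3**k*(k + 5)*(k + 6))
(s_(k+1) − s_k) − t_k = -2*(3*k**3 + 23*k**2 + 45*k + 64)*factorial(k + 3)/(3*3**k*(k + 5)*(k + 6))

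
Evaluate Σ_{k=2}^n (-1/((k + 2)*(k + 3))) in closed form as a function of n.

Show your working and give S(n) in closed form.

S(n) = (1 - n)/(4*(n + 3))

t_(k+1)/t_k = (k + 2)/(k + 4).
Gosper form: A/B · C(k+1)/C(k) with A=k + 2, B=k + 4, C=1.
Key eq: (k + 2)·f(k+1) = (k + 3)·f(k) + (1).
deg f ≤ 1 (via 1,1,0).
A polynomial solution: f(k) = k/2.
R(k) = B(k−1)·f(k)/C(k) = k*(k + 3)/2; s_k = R·t_k = -k/(2*k + 4).
s_(k+1) − s_k = -1/(k**2 + 5*k + 6) = t_k.
s_(n+1) = (-n - 1)/(2*(n + 3)) and s_(2) = -1/4, so S(n) = (1 - n)/(4*(n + 3)).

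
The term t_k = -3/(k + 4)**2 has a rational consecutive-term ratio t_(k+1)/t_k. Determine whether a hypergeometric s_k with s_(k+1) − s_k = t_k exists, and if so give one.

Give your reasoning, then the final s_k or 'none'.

Compute t_(k+1)/t_k: get (k + 4)**2/(k + 5)**2.
Take A(k)=k**2 + 8*k + 16, B(k)=k**2 + 10*k + 25, C(k)=1.
Need (k**2 + 8*k + 16)·f(k+1) − (k**2 + 8*k + 16)·f(k) = 1.
d = 0 from the (2,2,0) case.
Generic f = c0 gives residual -1; -1 = 0 cannot hold, so t_k is not Gosper-summable.

none (Gosper's algorithm certifies no s_k)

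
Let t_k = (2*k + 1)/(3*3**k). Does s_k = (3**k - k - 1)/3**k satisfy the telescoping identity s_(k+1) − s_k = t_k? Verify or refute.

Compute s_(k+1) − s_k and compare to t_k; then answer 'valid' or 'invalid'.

s_(k+1) = (3*3**k - k - 2)/(3*3**k)
s_(k+1) − s_k = (2*k + 1)/(3*3**k)
(s_(k+1) − s_k) − t_k = 0

Valid: the claim telescopes to t_k.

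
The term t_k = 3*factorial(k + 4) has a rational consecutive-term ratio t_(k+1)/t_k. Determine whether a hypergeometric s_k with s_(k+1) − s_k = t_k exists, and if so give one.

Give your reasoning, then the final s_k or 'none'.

Ratio r(k) = k + 5.
Normal form (A,B,C) = (k + 5, 1, 1).
Key eq: (k + 5)·f(k+1) = (1)·f(k) + (1).
deg f ≤ -1 (via 1,0,0).
Negative degree bound (-1): no f exists, t_k not Gosper-summable.

no hypergeometric antidifference exists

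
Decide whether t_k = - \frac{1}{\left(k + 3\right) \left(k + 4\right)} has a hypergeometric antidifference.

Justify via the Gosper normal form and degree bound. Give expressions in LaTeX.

Yes. s_k = - \frac{k}{3 k + 9}.

The ratio is (k + 3)/(k + 5).
Take A(k)=k + 3, B(k)=k + 5, C(k)=1.
f must satisfy (k + 3)·f(k+1) − (k + 4)·f(k) = 1.
deg f ≤ 1 (via 1,1,0).
Solving with deg f ≤ 1: f(k) = k/3.
Get s_k = R·t_k = -k/(3*k + 9) with R(k) = B(k−1)f(k)/C(k) = k*(k + 4)/3.
Δs = -1/(k**2 + 7*k + 12), as required.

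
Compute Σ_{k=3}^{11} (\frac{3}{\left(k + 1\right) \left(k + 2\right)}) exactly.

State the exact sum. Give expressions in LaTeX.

Σ = 27/52

Ratio r(k) = (k + 1)/(k + 3).
So A=k + 1 and B=k + 3, with C=1.
Solve (k + 1)·f(k+1) − (k + 2)·f(k) = 1.
Degrees (1,1,0) ⇒ d ≤ 1.
Coefficient equations give f(k) = k.
So s_k = (B(k−1)f/C)·t_k = (k*(k + 2))·t_k = 3*k/(k + 1).
Verify: 3/(k**2 + 3*k + 2) matches t_k.
Telescoping: Σ = s_(12) − s_(3) = 36/13 − (9/4) = 27/52.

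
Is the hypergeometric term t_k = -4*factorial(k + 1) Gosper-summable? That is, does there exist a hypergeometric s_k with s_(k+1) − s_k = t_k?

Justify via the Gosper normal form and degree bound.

The ratio is k + 2.
Gosper form: A/B · C(k+1)/C(k) with A=k + 2, B=1, C=1.
Need (k + 2)·f(k+1) − (1)·f(k) = 1.
deg f ≤ -1 (via 1,0,0).
deg f ≤ -1 is impossible — no certificate.

No — negative degree bound, so no certificate f.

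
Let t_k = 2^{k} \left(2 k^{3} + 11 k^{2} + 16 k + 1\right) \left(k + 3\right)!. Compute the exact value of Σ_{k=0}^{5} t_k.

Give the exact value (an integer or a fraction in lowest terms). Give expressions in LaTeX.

Σ = 812851206

t_(k+1)/t_k = 2*(2*k**4 + 25*k**3 + 112*k**2 + 206*k + 120)/(2*k**3 + 11*k**2 + 16*k + 1).
A = 2*k + 8, B = 1, C = k**3 + 11*k**2/2 + 8*k + 1/2.
Key eq: (2*k + 8)·f(k+1) = (1)·f(k) + (k**3 + 11*k**2/2 + 8*k + 1/2).
Degrees (1,0,3) ⇒ d ≤ 2.
A polynomial solution: f(k) = (k - 1)*(k + 1)/2.
So s_k = (B(k−1)f/C)·t_k = ((k - 1)*(k + 1)/(2*k**3 + 11*k**2 + 16*k + 1))·t_k = 2**k*(k - 1)*(k + 1)*factorial(k + 3).
Check: Δs_k = 2**k*(2*k**3 + 11*k**2 + 16*k + 1)*factorial(k + 3). ✓
Σ_(k=0)^(5) t_k = s_(6) − s_(0) = 812851200 − (-6) = 812851206.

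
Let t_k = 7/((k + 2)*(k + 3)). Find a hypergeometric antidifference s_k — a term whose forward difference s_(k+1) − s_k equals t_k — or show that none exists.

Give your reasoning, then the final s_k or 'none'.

s_k = 7*k/(2*(k + 2))

t_(k+1)/t_k = (k + 2)/(k + 4).
Take A(k)=k + 2, B(k)=k + 4, C(k)=1.
Key eq: (k + 2)·f(k+1) = (k + 3)·f(k) + (1).
Bound: deg f ≤ 1.
Match coefficients ⇒ f(k) = k/2.
R(k) = B(k−1)·f(k)/C(k) = k*(k + 3)/2; s_k = R·t_k = 7*k/(2*(k + 2)).
s_(k+1) − s_k = 7/(k**2 + 5*k + 6) = t_k.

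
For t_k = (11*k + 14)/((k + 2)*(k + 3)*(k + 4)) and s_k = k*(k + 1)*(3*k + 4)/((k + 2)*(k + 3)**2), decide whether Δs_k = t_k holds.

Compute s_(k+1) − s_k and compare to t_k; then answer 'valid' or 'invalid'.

Invalid: residual 2*(3*k**3 + 5*k**2 - 31*k - 42)/(k**5 + 16*k**4 + 101*k**3 + 314*k**2 + 480*k + 288) ≠ 0.

s_(k+1) = (k + 1)*(k + 2)*(3*k + 7)/((k + 3)*(k + 4)**2)
s_(k+1) − s_k = (17*k**3 + 101*k**2 + 168*k + 84)/(k**5 + 16*k**4 + 101*k**3 + 314*k**2 + 480*k + 288)
(s_(k+1) − s_k) − t_k = 2*(3*k**3 + 5*k**2 - 31*k - 42)/(k**5 + 16*k**4 + 101*k**3 + 314*k**2 + 480*k + 288)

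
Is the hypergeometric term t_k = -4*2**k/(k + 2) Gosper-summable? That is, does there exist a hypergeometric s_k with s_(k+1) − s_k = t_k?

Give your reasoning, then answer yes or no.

t_(k+1)/t_k = 2*(k + 2)/(k + 3).
So A=2*k + 4 and B=k + 3, with C=1.
Need (2*k + 4)·f(k+1) − (k + 2)·f(k) = 1.
From deg A=1, deg B=1, deg C=0: d=-1.
Bound -1 < 0, so the key equation has no polynomial solution.

No; the degree bound rules out any f.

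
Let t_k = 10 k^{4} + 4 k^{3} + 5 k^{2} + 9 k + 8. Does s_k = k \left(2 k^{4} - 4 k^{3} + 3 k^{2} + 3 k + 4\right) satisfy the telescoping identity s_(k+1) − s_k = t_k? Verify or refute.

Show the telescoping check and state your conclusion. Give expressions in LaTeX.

s_(k+1) = 2*k**5 + 6*k**4 + 7*k**3 + 8*k**2 + 13*k + 8
s_(k+1) − s_k = 10*k**4 + 4*k**3 + 5*k**2 + 9*k + 8
(s_(k+1) − s_k) − t_k = 0

valid; difference matches t_k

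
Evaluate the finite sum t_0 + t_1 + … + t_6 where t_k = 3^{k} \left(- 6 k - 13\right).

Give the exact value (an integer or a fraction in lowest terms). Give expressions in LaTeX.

Σ = -50299

Compute t_(k+1)/t_k: get 3*(6*k + 19)/(6*k + 13).
Take A(k)=3, B(k)=1, C(k)=k + 13/6.
Need (3)·f(k+1) − (1)·f(k) = k + 13/6.
deg f ≤ 1 (via 0,0,1).
A polynomial solution: f(k) = (3*k + 2)/6.
R(k) = B(k−1)·f(k)/C(k) = (3*k + 2)/(6*k + 13); s_k = R·t_k = 3**k*(-3*k - 2).
Δs = 3**k*(-6*k - 13), as required.
Evaluate s at k=7 and k=0: -50301 and -2; difference -50299.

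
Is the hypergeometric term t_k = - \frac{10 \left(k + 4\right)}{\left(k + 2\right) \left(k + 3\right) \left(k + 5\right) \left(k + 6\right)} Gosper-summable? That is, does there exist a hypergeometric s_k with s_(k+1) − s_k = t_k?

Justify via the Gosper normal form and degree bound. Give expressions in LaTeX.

Yes. s_k = \frac{k \left(- k - 7\right)}{2 \left(k^{2} + 7 k + 10\right)}.

Ratio r(k) = (k + 2)*(k + 5)**2/((k + 4)**2*(k + 7)).
A = k + 2, B = k + 7, C = k**2 + 8*k + 16.
Solve (k + 2)·f(k+1) − (k + 6)·f(k) = k**2 + 8*k + 16.
From deg A=1, deg B=1, deg C=2: d=4.
Coefficient equations give f(k) = k*(k + 3)*(k + 4)*(k + 7)/20.
Certificate R = B(k−1)f/C = k*(k + 3)*(k + 6)*(k + 7)/(20*(k + 4)) gives s_k = k*(-k - 7)/(2*(k**2 + 7*k + 10)).
Δs = 10*(-k - 4)/(k**4 + 16*k**3 + 91*k**2 + 216*k + 180), as required.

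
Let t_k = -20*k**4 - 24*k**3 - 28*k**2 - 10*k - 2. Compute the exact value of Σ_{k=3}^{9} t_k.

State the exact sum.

Step 1: r(k) = (10*k**4 + 52*k**3 + 110*k**2 + 109*k + 42)/(10*k**4 + 12*k**3 + 14*k**2 + 5*k + 1).
Factor: A=1; B=1; C=k**4 + 6*k**3/5 + 7*k**2/5 + k/2 + 1/10.
Solve (1)·f(k+1) − (1)·f(k) = k**4 + 6*k**3/5 + 7*k**2/5 + k/2 + 1/10.
From deg A=0, deg B=0, deg C=4: d=5.
Solve for f: f(k) = k*(4*k**4 - 4*k**3 + 4*k**2 - 3*k + 1)/20 (degree 5 ≤ 5).
Get s_k = R·t_k = k*(-4*k**4 + 4*k**3 - 4*k**2 + 3*k - 1) with R(k) = B(k−1)f(k)/C(k) = k*(4*k**4 - 4*k**3 + 4*k**2 - 3*k + 1)/(2*(10*k**4 + 12*k**3 + 14*k**2 + 5*k + 1)).
Δs = -20*k**4 - 24*k**3 - 28*k**2 - 10*k - 2, as required.
Sum = s_(10) − s_(3); s_(10) = -363710, s_(3) = -732 ⇒ -362978.

Σ = -362978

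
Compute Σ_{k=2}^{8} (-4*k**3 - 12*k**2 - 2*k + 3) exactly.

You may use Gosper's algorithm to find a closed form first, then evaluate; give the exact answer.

Ratio r(k) = (4*k**3 + 24*k**2 + 38*k + 15)/(4*k**3 + 12*k**2 + 2*k - 3).
A = 1, B = 1, C = k**3 + 3*k**2 + k/2 - 3/4.
Need (1)·f(k+1) − (1)·f(k) = k**3 + 3*k**2 + k/2 - 3/4.
From deg A=0, deg B=0, deg C=3: d=4.
A polynomial solution: f(k) = k*(k**3 + 2*k**2 - 4*k - 2)/4.
R(k) = B(k−1)·f(k)/C(k) = k*(k**3 + 2*k**2 - 4*k - 2)/(4*k**3 + 12*k**2 + 2*k - 3); s_k = R·t_k = k*(-k**3 - 2*k**2 + 4*k + 2).
Verify: -4*k**3 - 12*k**2 - 2*k + 3 matches t_k.
Evaluate s at k=9 and k=2: -7677 and -12; difference -7665.

Σ = -7665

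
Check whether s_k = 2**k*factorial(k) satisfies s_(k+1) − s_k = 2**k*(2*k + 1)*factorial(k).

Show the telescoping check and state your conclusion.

s_(k+1) = 2**(k + 1)*factorial(k + 1)
s_(k+1) − s_k = 2**k*(2*k + 1)*factorial(k)
(s_(k+1) − s_k) − t_k = 0

valid (s_(k+1) − s_k reduces to t_k)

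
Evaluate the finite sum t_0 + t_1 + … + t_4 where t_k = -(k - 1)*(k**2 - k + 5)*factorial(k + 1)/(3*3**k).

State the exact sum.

Compute t_(k+1)/t_k: get k*(k + 2)*(-k + (k + 1)**2 + 4)/(3*(k - 1)*(k**2 - k + 5)).
Gosper form: A/B · C(k+1)/C(k) with A=k/3 + 2/3, B=1, C=k**3 - 2*k**2 + 6*k - 5.
f must satisfy (k/3 + 2/3)·f(k+1) − (1)·f(k) = k**3 - 2*k**2 + 6*k - 5.
Bound: deg f ≤ 2.
Solving with deg f ≤ 2: f(k) = 3*(k**2 - 3*k + 1).
So s_k = (B(k−1)f/C)·t_k = (3*(k**2 - 3*k + 1)/((k - 1)*(k**2 - k + 5)))·t_k = -(k**2 - 3*k + 1)*factorial(k + 1)/3**k.
Verify: -(k - 1)*(k**2 - k + 5)*factorial(k + 1)/(3*3**k) matches t_k.
Evaluate s at k=5 and k=0: -880/27 and -1; difference -853/27.

Σ = -853/27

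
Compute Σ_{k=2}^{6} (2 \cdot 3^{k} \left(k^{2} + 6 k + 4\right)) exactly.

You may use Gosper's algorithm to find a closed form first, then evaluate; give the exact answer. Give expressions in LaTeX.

Σ = 148644

t_(k+1)/t_k = 3*(k**2 + 8*k + 11)/(k**2 + 6*k + 4).
Gosper form: A/B · C(k+1)/C(k) with A=3, B=1, C=k**2 + 6*k + 4.
Key eq: (3)·f(k+1) = (1)·f(k) + (k**2 + 6*k + 4).
deg f ≤ 2 (via 0,0,2).
Solving with deg f ≤ 2: f(k) = (k**2 + 3*k - 2)/2.
Then R = B(k−1)f/C = (k**2 + 3*k - 2)/(2*(k**2 + 6*k + 4)), so s_k = R(k)·t_k = 3**k*(k**2 + 3*k - 2).
Δs = 2*3**k*(k**2 + 6*k + 4), as required.
Evaluate s at k=7 and k=2: 148716 and 72; difference 148644.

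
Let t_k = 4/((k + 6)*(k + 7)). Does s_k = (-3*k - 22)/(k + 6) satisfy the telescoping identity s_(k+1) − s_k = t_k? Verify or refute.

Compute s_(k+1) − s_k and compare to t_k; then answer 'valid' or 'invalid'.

Valid: the claim telescopes to t_k.

s_(k+1) = (-3*k - 25)/(k + 7)
s_(k+1) − s_k = 4/(k**2 + 13*k + 42)
(s_(k+1) − s_k) − t_k = 0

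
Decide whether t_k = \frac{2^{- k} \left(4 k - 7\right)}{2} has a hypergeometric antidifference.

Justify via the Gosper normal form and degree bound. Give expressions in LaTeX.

Ratio r(k) = (4*k - 3)/(2*(4*k - 7)).
Factor: A=1/2; B=1; C=k - 7/4.
Key eq: (1/2)·f(k+1) = (1)·f(k) + (k - 7/4).
deg f ≤ 1 (via 0,0,1).
Solve for f: f(k) = -(4*k - 3)/2 (degree 1 ≤ 1).
Then R = B(k−1)f/C = -2*(4*k - 3)/(4*k - 7), so s_k = R(k)·t_k = (3 - 4*k)/2**k.
Check: Δs_k = (4*k - 7)/(2*2**k). ✓

Yes. s_k = 2^{- k} \left(3 - 4 k\right).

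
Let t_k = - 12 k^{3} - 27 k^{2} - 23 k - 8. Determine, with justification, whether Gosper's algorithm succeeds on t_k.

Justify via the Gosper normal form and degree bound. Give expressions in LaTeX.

t_(k+1)/t_k = (12*k**3 + 63*k**2 + 113*k + 70)/(12*k**3 + 27*k**2 + 23*k + 8).
Normal form (A,B,C) = (1, 1, k**3 + 9*k**2/4 + 23*k/12 + 2/3).
Set up (1)·f(k+1) − (1)·f(k) − (k**3 + 9*k**2/4 + 23*k/12 + 2/3) = 0.
deg f ≤ 4 (via 0,0,3).
Coefficient equations give f(k) = k*(k + 1)*(3*k**2 + 1)/12.
R(k) = B(k−1)·f(k)/C(k) = k*(3*k**2 + 1)/(12*k**2 + 15*k + 8); s_k = R·t_k = k*(-3*k**3 - 3*k**2 - k - 1).
Verify: -12*k**3 - 27*k**2 - 23*k - 8 matches t_k.

Yes. s_k = k \left(- 3 k^{3} - 3 k^{2} - k - 1\right).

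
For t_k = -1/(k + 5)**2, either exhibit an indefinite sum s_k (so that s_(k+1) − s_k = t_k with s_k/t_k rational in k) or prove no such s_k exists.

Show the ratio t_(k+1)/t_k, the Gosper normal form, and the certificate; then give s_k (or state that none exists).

not Gosper-summable; s_k does not exist

The ratio is (k + 5)**2/(k + 6)**2.
Normal form (A,B,C) = (k**2 + 10*k + 25, k**2 + 12*k + 36, 1).
Need (k**2 + 10*k + 25)·f(k+1) − (k**2 + 10*k + 25)·f(k) = 1.
From deg A=2, deg B=2, deg C=0: d=0.
Write f(k) = c0. Then LHS − RHS = -1, requiring -1 = 0: contradictory. No certificate.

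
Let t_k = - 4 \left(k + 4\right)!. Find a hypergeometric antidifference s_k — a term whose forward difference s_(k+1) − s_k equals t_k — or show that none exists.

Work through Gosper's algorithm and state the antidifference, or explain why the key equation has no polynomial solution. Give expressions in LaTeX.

Compute t_(k+1)/t_k: get k + 5.
Take A(k)=k + 5, B(k)=1, C(k)=1.
f must satisfy (k + 5)·f(k+1) − (1)·f(k) = 1.
From deg A=1, deg B=0, deg C=0: d=-1.
Negative degree bound (-1): no f exists, t_k not Gosper-summable.

none (Gosper's algorithm certifies no s_k)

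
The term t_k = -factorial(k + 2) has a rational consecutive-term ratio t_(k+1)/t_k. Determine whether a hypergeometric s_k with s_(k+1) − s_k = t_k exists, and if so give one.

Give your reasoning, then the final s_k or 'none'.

none — t_k is not Gosper-summable

Compute t_(k+1)/t_k: get k + 3.
A = k + 3, B = 1, C = 1.
Solve (k + 3)·f(k+1) − (1)·f(k) = 1.
Bound: deg f ≤ -1.
d = -1 < 0 ⇒ no nonzero polynomial f; not summable.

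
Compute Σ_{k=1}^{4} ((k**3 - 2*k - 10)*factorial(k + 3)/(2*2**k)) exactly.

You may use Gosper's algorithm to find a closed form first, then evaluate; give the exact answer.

r(k) = (k + 4)*(2*k - (k + 1)**3 + 12)/(2*(-k**3 + 2*k + 10)) after simplifying.
Take A(k)=k/2 + 2, B(k)=1, C(k)=k**3 - 2*k - 10.
f must satisfy (k/2 + 2)·f(k+1) − (1)·f(k) = k**3 - 2*k - 10.
Degrees (1,0,3) ⇒ d ≤ 2.
A polynomial solution: f(k) = 2*(k**2 - 4*k + 1).
Get s_k = R·t_k = (k**2 - 4*k + 1)*factorial(k + 3)/2**k with R(k) = B(k−1)f(k)/C(k) = 2*(k**2 - 4*k + 1)/(k**3 - 2*k - 10).
Verify: (k**3 - 2*k - 10)*factorial(k + 3)/(2*2**k) matches t_k.
Sum = s_(5) − s_(1); s_(5) = 7560, s_(1) = -24 ⇒ 7584.

Σ = 7584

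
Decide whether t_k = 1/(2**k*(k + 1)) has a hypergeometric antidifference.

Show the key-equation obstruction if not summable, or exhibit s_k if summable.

Step 1: r(k) = (k + 1)/(2*(k + 2)).
A = k/2 + 1/2, B = k + 2, C = 1.
Key eq: (k/2 + 1/2)·f(k+1) = (k + 1)·f(k) + (1).
Degrees (1,1,0) ⇒ d ≤ -1.
deg f ≤ -1 is impossible — no certificate.

No — t_k has no hypergeometric antidifference.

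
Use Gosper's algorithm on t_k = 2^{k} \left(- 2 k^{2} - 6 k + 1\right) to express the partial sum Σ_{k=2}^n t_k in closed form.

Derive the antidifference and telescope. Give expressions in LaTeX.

S(n) = - 4 \cdot 2^{n} n^{2} - 4 \cdot 2^{n} n + 2 \cdot 2^{n} + 12

The ratio is 2*(2*k**2 + 10*k + 7)/(2*k**2 + 6*k - 1).
So A=2 and B=1, with C=k**2 + 3*k - 1/2.
Key eq: (2)·f(k+1) = (1)·f(k) + (k**2 + 3*k - 1/2).
Degrees (0,0,2) ⇒ d ≤ 2.
Match coefficients ⇒ f(k) = (2*k**2 - 2*k - 1)/2.
R(k) = B(k−1)·f(k)/C(k) = (2*k**2 - 2*k - 1)/(2*k**2 + 6*k - 1); s_k = R·t_k = 2**k*(-2*k**2 + 2*k + 1).
s_(k+1) − s_k = 2**k*(-2*k**2 - 6*k + 1) = t_k.
s_(n+1) = 2**(n + 1)*(-2*n**2 - 2*n + 1) and s_(2) = -12, so S(n) = -4*2**n*n**2 - 4*2**n*n + 2*2**n + 12.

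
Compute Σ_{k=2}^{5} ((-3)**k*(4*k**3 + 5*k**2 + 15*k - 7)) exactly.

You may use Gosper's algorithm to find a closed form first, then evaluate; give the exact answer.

Σ = -141372

Step 1: r(k) = 3*(-4*k**3 - 17*k**2 - 37*k - 17)/(4*k**3 + 5*k**2 + 15*k - 7).
Factor: A=-3; B=1; C=k**3 + 5*k**2/4 + 15*k/4 - 7/4.
f must satisfy (-3)·f(k+1) − (1)·f(k) = k**3 + 5*k**2/4 + 15*k/4 - 7/4.
From deg A=0, deg B=0, deg C=3: d=3.
Solving with deg f ≤ 3: f(k) = -(k**3 - k**2 + 3*k - 4)/4.
Then R = B(k−1)f/C = -(k**3 - k**2 + 3*k - 4)/(4*k**3 + 5*k**2 + 15*k - 7), so s_k = R(k)·t_k = (-3)**k*(-k**3 + k**2 - 3*k + 4).
s_(k+1) − s_k = (-3)**k*(4*k**3 + 5*k**2 + 15*k - 7) = t_k.
Sum = s_(6) − s_(2); s_(6) = -141426, s_(2) = -54 ⇒ -141372.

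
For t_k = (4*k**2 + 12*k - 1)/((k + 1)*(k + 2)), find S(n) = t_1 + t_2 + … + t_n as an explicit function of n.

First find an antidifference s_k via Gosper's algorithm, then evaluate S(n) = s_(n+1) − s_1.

Step 1: r(k) = (k + 1)*(12*k + 4*(k + 1)**2 + 11)/((k + 3)*(4*k**2 + 12*k - 1)).
Take A(k)=k + 1, B(k)=k + 3, C(k)=k**2 + 3*k - 1/4.
Set up (k + 1)·f(k+1) − (k + 2)·f(k) − (k**2 + 3*k - 1/4) = 0.
deg f ≤ 2 (via 1,1,2).
Match coefficients ⇒ f(k) = k*(4*k - 5)/4.
Certificate R = B(k−1)f/C = k*(k + 2)*(4*k - 5)/(4*k**2 + 12*k - 1) gives s_k = k*(4*k - 5)/(k + 1).
Check: Δs_k = (4*k**2 + 12*k - 1)/(k**2 + 3*k + 2). ✓
Evaluate: s_(n+1) = (4*n**2 + 3*n - 1)/(n + 2); subtract s_(1) = -1/2 ⇒ S(n) = n*(8*n + 7)/(2*(n + 2)).

S(n) = n*(8*n + 7)/(2*(n + 2))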